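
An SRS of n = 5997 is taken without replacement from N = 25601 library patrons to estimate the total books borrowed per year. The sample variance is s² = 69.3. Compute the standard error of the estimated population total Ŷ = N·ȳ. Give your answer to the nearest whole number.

Var(Ŷ) = N²·Var(ȳ) = N²·(1 − n/N)·s²/n.
f = 5997/25601 = 0.23424866; Var(ȳ) = 0.76575134·69.3/5997 = 0.0088488524.
Var(Ŷ) = 25601² · 0.0088488524 = 5.799637 × 10^6.
SE(Ŷ) = √(5.799637 × 10^6) = 2408.

2408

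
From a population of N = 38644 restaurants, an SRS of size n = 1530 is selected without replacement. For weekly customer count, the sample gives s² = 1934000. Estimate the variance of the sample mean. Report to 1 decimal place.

1214.0

Under SRS without replacement, Var(ȳ) = (1 − f)·s²/n with f = n/N = 1530/38644 = 0.03959217.
Var(ȳ) = (1 − 0.03959217)·1934000/1530 = 0.96040783·1264.0523 = 1214.0057.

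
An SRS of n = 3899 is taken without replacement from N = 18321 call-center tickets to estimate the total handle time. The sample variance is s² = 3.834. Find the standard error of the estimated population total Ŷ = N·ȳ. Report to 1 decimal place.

Var(Ŷ) = N²·Var(ȳ) = N²·(1 − n/N)·s²/n.
f = 3899/18321 = 0.21281589; Var(ȳ) = 0.78718411·3.834/3899 = 7.7406101 × 10^-4.
Var(Ŷ) = 18321² · (7.7406101 × 10^-4) = 259820.58.
SE(Ŷ) = √(259820.58) = 509.7.

509.7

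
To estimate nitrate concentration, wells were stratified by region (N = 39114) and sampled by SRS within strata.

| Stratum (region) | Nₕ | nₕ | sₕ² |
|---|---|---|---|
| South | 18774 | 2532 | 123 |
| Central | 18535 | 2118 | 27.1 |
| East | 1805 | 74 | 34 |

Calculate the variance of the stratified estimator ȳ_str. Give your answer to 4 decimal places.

0.0132

Var(ȳ_str) = Σₕ Wₕ²(1 − fₕ)sₕ²/nₕ with Wₕ = Nₕ/N, N = 39114.
South: Wₕ = 0.47998159; term = 0.47998159²·(1 − 0.13486737)·123/2532 = 0.0096821826.
Central: Wₕ = 0.47387125; term = 0.47387125²·(1 − 0.11427030)·27.1/2118 = 0.002544868.
East: Wₕ = 0.04614716; term = 0.04614716²·(1 − 0.04099723)·34/74 = 9.3833304 × 10^-4.
Sum = 0.013165384.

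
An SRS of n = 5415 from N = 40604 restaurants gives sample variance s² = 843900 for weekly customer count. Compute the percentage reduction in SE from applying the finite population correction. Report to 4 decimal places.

6.9066

f = n/N = 5415/40604 = 0.13336125.
SE_no-fpc = √(s²/n) = 12.483784; SE_fpc = √((1−f)s²/n) = 11.621584.
Ratio = √(1−f) = 0.93093435. Reduction = 100·(1 − 0.93093435) = 6.9066%.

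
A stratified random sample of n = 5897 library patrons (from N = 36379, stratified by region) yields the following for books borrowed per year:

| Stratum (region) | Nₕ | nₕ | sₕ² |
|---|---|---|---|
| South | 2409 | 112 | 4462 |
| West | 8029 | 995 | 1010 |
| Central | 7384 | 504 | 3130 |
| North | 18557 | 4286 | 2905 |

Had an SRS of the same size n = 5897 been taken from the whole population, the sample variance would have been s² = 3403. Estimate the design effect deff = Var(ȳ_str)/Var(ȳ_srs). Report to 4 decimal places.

Var(ȳ_str) = Σ Wₕ²(1−fₕ)sₕ²/nₕ with Wₕ = Nₕ/36379:
  South: (2409/36379)²·(1−112/2409)·4462/112 = 0.16657423
  West: (8029/36379)²·(1−995/8029)·1010/995 = 0.043317222
  Central: (7384/36379)²·(1−504/7384)·3130/504 = 0.2383924
  North: (18557/36379)²·(1−4286/18557)·2905/4286 = 0.13562965
  → Var(ȳ_str) = 0.5839135.
Var(ȳ_srs) = (1 − 5897/36379)·3403/5897 = 0.48353011.
deff = 0.5839135 / 0.48353011 = 1.2076.

1.2076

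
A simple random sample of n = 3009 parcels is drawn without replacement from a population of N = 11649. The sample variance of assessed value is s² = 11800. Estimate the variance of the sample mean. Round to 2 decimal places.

Under SRS without replacement, Var(ȳ) = (1 − f)·s²/n with f = n/N = 3009/11649 = 0.25830543.
Var(ȳ) = (1 − 0.25830543)·11800/3009 = 0.74169457·3.9215686 = 2.9086061.

2.91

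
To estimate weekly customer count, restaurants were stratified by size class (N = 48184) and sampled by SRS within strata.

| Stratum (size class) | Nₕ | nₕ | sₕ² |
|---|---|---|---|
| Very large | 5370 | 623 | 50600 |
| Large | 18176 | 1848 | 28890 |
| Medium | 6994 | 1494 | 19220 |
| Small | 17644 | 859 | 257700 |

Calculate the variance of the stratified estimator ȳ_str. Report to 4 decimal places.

41.3711

Var(ȳ_str) = Σₕ Wₕ²(1 − fₕ)sₕ²/nₕ with Wₕ = Nₕ/N, N = 48184.
Very large: Wₕ = 0.11144778; term = 0.11144778²·(1 − 0.11601490)·50600/623 = 0.89176472.
Large: Wₕ = 0.37722065; term = 0.37722065²·(1 − 0.10167254)·28890/1848 = 1.9983483.
Medium: Wₕ = 0.14515192; term = 0.14515192²·(1 − 0.21361167)·19220/1494 = 0.21315003.
Small: Wₕ = 0.36617964; term = 0.36617964²·(1 − 0.04868511)·257700/859 = 38.26784.
Sum = 41.371103.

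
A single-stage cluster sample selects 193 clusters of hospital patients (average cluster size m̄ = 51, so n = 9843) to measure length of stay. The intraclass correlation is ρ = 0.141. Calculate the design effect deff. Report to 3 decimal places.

8.050

deff = 1 + (51 − 1)·0.141 = 1 + 7.05 = 8.05.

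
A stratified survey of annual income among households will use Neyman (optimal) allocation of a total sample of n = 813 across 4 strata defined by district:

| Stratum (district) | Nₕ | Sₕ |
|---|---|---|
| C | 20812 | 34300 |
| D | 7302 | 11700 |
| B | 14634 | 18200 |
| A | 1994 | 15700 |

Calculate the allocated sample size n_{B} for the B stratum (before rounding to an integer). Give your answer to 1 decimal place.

197.4

Neyman allocation: nₕ = n·NₕSₕ / Σⱼ NⱼSⱼ.
Σ NⱼSⱼ = 20812·34300 + 7302·11700 + 14634·18200 + 1994·15700 = 1.0969296 × 10^9.
n_{B} = 813·14634·18200 / (1.0969296 × 10^9) = 197.4.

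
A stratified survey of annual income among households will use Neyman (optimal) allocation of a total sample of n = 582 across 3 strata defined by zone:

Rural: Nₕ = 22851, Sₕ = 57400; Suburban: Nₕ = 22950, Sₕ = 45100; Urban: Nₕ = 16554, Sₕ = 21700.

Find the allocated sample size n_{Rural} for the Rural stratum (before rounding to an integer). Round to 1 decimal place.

282.1

Neyman allocation: nₕ = n·NₕSₕ / Σⱼ NⱼSⱼ.
Σ NⱼSⱼ = 22851·57400 + 22950·45100 + 16554·21700 = 2.7059142 × 10^9.
n_{Rural} = 582·22851·57400 / (2.7059142 × 10^9) = 282.1.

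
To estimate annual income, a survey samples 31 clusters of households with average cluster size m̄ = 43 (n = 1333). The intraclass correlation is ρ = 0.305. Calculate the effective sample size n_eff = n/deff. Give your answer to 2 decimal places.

96.52

deff = 1 + (43 − 1)·0.305 = 1 + 12.81 = 13.81.
n_eff = 1333 / 13.81 = 96.52.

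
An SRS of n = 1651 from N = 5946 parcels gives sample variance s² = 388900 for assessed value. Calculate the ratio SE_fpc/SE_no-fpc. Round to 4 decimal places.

0.8499

f = n/N = 1651/5946 = 0.27766566.
SE_no-fpc = √(s²/n) = 15.347775; SE_fpc = √((1−f)s²/n) = 13.044113.
Ratio = √(1−f) = 0.84990255.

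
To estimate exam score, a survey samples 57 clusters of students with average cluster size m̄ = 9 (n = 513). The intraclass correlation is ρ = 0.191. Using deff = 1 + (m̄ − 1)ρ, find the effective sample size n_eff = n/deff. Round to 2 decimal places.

deff = 1 + (9 − 1)·0.191 = 1 + 1.528 = 2.528.
n_eff = 513 / 2.528 = 202.93.

202.93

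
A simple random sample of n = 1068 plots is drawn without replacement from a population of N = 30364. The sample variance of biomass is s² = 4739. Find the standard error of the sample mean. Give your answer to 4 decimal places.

2.0691

Under SRS without replacement, Var(ȳ) = (1 − f)·s²/n with f = n/N = 1068/30364 = 0.03517323.
Var(ȳ) = (1 − 0.03517323)·4739/1068 = 0.96482677·4.4372659 = 4.2811929.
SE(ȳ) = √(4.2811929) = 2.0691.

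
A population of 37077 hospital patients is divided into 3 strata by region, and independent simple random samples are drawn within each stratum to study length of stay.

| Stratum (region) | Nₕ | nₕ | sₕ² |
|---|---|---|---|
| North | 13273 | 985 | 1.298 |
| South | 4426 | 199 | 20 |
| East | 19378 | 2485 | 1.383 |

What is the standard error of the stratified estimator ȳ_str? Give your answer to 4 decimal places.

0.0407

Var(ȳ_str) = Σₕ Wₕ²(1 − fₕ)sₕ²/nₕ with Wₕ = Nₕ/N, N = 37077.
North: Wₕ = 0.35798473; term = 0.35798473²·(1 − 0.07421080)·1.298/985 = 1.5634341 × 10^-4.
South: Wₕ = 0.11937320; term = 0.11937320²·(1 − 0.04496159)·20/199 = 0.0013677647.
East: Wₕ = 0.52264207; term = 0.52264207²·(1 − 0.12823821)·1.383/2485 = 1.3252638 × 10^-4.
Sum = 0.0016566345.
SE = √(0.0016566345) = 0.0407.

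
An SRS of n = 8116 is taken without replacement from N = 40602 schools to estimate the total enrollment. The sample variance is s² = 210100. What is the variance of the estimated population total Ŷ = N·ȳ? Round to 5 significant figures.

3.4145 × 10^10

Var(Ŷ) = N²·Var(ȳ) = N²·(1 − n/N)·s²/n.
f = 8116/40602 = 0.19989163; Var(ȳ) = 0.80010837·210100/8116 = 20.712515.
Var(Ŷ) = 40602² · 20.712515 = 3.4145045 × 10^10.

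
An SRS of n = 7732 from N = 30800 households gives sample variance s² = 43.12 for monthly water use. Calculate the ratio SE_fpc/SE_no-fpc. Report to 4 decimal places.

0.8654

f = n/N = 7732/30800 = 0.25103896.
SE_no-fpc = √(s²/n) = 0.074678133; SE_fpc = √((1−f)s²/n) = 0.06462835.
Ratio = √(1−f) = 0.86542535.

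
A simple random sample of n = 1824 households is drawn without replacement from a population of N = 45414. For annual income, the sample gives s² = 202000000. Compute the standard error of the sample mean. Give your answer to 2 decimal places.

326.03

Under SRS without replacement, Var(ȳ) = (1 − f)·s²/n with f = n/N = 1824/45414 = 0.04016383.
Var(ȳ) = (1 − 0.04016383)·202000000/1824 = 0.95983617·110745.61 = 106297.65.
SE(ȳ) = √(106297.65) = 326.03.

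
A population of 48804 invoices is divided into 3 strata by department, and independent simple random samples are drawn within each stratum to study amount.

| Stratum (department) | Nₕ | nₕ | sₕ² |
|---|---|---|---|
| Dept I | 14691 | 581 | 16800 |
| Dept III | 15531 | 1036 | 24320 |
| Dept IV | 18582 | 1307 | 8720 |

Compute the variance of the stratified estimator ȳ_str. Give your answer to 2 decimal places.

5.63

Var(ȳ_str) = Σₕ Wₕ²(1 − fₕ)sₕ²/nₕ with Wₕ = Nₕ/N, N = 48804.
Dept I: Wₕ = 0.30102041; term = 0.30102041²·(1 − 0.03954802)·16800/581 = 2.5165217.
Dept III: Wₕ = 0.31823211; term = 0.31823211²·(1 − 0.06670530)·24320/1036 = 2.2187615.
Dept IV: Wₕ = 0.38074748; term = 0.38074748²·(1 − 0.07033689)·8720/1307 = 0.89916744.
Sum = 5.6344506.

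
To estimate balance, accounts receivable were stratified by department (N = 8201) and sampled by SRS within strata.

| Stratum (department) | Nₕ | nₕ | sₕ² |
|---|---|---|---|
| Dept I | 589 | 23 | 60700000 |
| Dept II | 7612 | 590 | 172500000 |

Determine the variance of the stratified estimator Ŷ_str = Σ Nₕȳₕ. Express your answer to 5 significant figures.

Var(Ŷ_str) = Σₕ Nₕ²(1 − fₕ)sₕ²/nₕ.
Dept I: 589²·(1 − 23/589)·60700000/23 = 8.7981747 × 10^11.
Dept II: 7612²·(1 − 590/7612)·172500000/590 = 1.5627759 × 10^13.
Sum = 1.6507576 × 10^13.

1.6508 × 10^13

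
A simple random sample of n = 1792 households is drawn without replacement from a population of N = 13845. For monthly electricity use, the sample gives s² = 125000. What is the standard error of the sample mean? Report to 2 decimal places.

7.79

Under SRS without replacement, Var(ȳ) = (1 − f)·s²/n with f = n/N = 1792/13845 = 0.12943301.
Var(ȳ) = (1 − 0.12943301)·125000/1792 = 0.87056699·69.754464 = 60.725934.
SE(ȳ) = √(60.725934) = 7.79.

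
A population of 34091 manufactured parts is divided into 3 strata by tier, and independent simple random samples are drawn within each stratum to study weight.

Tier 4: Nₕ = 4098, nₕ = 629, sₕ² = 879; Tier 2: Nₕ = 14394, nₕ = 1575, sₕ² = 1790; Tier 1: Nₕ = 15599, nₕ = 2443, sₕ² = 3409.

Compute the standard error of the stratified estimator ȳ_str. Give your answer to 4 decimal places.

Var(ȳ_str) = Σₕ Wₕ²(1 − fₕ)sₕ²/nₕ with Wₕ = Nₕ/N, N = 34091.
Tier 4: Wₕ = 0.12020768; term = 0.12020768²·(1 − 0.15348951)·879/629 = 0.017093658.
Tier 2: Wₕ = 0.42222287; term = 0.42222287²·(1 − 0.10942059)·1790/1575 = 0.18043826.
Tier 1: Wₕ = 0.45756945; term = 0.45756945²·(1 − 0.15661260)·3409/2443 = 0.24640225.
Sum = 0.44393417.
SE = √(0.44393417) = 0.6663.

0.6663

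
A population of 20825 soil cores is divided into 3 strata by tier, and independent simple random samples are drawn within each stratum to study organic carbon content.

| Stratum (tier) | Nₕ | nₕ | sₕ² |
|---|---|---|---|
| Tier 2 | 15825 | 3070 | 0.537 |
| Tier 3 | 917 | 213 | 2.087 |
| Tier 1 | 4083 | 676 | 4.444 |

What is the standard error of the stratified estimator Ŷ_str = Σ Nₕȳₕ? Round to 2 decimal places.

Var(Ŷ_str) = Σₕ Nₕ²(1 − fₕ)sₕ²/nₕ.
Tier 2: 15825²·(1 − 3070/15825)·0.537/3070 = 35306.941.
Tier 3: 917²·(1 − 213/917)·2.087/213 = 6325.3541.
Tier 1: 4083²·(1 − 676/4083)·4.444/676 = 91448.98.
Sum = 133081.28.
SE = √(133081.28) = 364.80.

364.80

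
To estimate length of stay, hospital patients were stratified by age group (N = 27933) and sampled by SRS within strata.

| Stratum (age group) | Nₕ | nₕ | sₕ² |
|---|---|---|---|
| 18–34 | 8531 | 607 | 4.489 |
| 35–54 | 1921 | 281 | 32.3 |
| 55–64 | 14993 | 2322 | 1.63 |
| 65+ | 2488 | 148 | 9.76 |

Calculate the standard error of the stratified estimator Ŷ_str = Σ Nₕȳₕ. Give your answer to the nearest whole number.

Var(Ŷ_str) = Σₕ Nₕ²(1 − fₕ)sₕ²/nₕ.
18–34: 8531²·(1 − 607/8531)·4.489/607 = 499925.54.
35–54: 1921²·(1 − 281/1921)·32.3/281 = 362132.43.
55–64: 14993²·(1 − 2322/14993)·1.63/2322 = 133359.76.
65+: 2488²·(1 − 148/2488)·9.76/148 = 383932.02.
Sum = 1.3793498 × 10^6.
SE = √(1.3793498 × 10^6) = 1174.

1174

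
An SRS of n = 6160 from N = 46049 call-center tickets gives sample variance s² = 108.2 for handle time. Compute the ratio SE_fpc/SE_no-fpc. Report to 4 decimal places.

f = n/N = 6160/46049 = 0.13377055.
SE_no-fpc = √(s²/n) = 0.13253277; SE_fpc = √((1−f)s²/n) = 0.12335017.
Ratio = √(1−f) = 0.93071448.

0.9307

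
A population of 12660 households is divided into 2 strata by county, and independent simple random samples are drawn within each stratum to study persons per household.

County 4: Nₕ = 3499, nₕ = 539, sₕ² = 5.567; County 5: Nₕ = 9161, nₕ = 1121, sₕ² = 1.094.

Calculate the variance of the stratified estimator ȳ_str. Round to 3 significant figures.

Var(ȳ_str) = Σₕ Wₕ²(1 − fₕ)sₕ²/nₕ with Wₕ = Nₕ/N, N = 12660.
County 4: Wₕ = 0.27638231; term = 0.27638231²·(1 − 0.15404401)·5.567/539 = 6.6742228 × 10^-4.
County 5: Wₕ = 0.72361769; term = 0.72361769²·(1 − 0.12236655)·1.094/1121 = 4.4848015 × 10^-4.
Sum = 0.0011159024.

0.00112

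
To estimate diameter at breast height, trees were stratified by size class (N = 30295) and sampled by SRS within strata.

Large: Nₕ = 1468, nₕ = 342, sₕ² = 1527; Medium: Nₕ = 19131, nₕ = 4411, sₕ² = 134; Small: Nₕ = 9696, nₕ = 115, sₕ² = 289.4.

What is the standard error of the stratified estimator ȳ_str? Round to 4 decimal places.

0.5216

Var(ȳ_str) = Σₕ Wₕ²(1 − fₕ)sₕ²/nₕ with Wₕ = Nₕ/N, N = 30295.
Large: Wₕ = 0.04845684; term = 0.04845684²·(1 − 0.23297003)·1527/342 = 0.0080414703.
Medium: Wₕ = 0.63149034; term = 0.63149034²·(1 − 0.23056819)·134/4411 = 0.0093211889.
Small: Wₕ = 0.32005281; term = 0.32005281²·(1 − 0.01186056)·289.4/115 = 0.25471952.
Sum = 0.27208218.
SE = √(0.27208218) = 0.5216.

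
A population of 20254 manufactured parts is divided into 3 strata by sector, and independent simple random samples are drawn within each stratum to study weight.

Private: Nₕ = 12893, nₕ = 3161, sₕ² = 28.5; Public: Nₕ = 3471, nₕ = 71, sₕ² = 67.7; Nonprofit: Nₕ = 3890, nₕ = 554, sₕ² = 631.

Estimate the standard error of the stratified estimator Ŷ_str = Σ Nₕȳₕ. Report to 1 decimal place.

Var(Ŷ_str) = Σₕ Nₕ²(1 − fₕ)sₕ²/nₕ.
Private: 12893²·(1 − 3161/12893)·28.5/3161 = 1.1312965 × 10^6.
Public: 3471²·(1 − 71/3471)·67.7/71 = 1.1252884 × 10^7.
Nonprofit: 3890²·(1 − 554/3890)·631/554 = 1.4780708 × 10^7.
Sum = 2.7164889 × 10^7.
SE = √(2.7164889 × 10^7) = 5212.0.

5212.0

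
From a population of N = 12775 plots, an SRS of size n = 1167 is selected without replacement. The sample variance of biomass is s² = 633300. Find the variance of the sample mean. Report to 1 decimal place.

493.1

Under SRS without replacement, Var(ȳ) = (1 − f)·s²/n with f = n/N = 1167/12775 = 0.09135029.
Var(ȳ) = (1 − 0.09135029)·633300/1167 = 0.90864971·542.67352 = 493.10014.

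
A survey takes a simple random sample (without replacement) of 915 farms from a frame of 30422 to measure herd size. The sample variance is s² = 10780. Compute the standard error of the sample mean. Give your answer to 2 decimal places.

Under SRS without replacement, Var(ȳ) = (1 − f)·s²/n with f = n/N = 915/30422 = 0.03007692.
Var(ȳ) = (1 − 0.03007692)·10780/915 = 0.96992308·11.781421 = 11.427072.
SE(ȳ) = √(11.427072) = 3.38.

3.38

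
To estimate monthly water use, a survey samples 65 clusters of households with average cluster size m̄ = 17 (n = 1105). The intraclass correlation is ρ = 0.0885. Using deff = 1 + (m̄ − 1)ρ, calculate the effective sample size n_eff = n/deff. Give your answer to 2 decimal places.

457.37

deff = 1 + (17 − 1)·0.0885 = 1 + 1.416 = 2.416.
n_eff = 1105 / 2.416 = 457.37.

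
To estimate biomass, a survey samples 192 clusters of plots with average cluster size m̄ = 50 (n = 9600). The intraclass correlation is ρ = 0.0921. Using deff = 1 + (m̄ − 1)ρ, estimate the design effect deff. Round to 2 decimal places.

deff = 1 + (50 − 1)·0.0921 = 1 + 4.5129 = 5.5129.

5.51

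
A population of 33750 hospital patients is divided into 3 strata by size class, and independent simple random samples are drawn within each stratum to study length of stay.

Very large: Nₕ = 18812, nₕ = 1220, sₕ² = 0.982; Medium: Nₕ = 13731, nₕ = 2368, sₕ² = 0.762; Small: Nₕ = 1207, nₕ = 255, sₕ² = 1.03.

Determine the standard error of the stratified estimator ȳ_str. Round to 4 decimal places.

Var(ȳ_str) = Σₕ Wₕ²(1 − fₕ)sₕ²/nₕ with Wₕ = Nₕ/N, N = 33750.
Very large: Wₕ = 0.55739259; term = 0.55739259²·(1 − 0.06485222)·0.982/1220 = 2.3385911 × 10^-4.
Medium: Wₕ = 0.40684444; term = 0.40684444²·(1 − 0.17245649)·0.762/2368 = 4.40779 × 10^-5.
Small: Wₕ = 0.03576296; term = 0.03576296²·(1 − 0.21126761)·1.03/255 = 4.0746819 × 10^-6.
Sum = 2.8201169 × 10^-4.
SE = √(2.8201169 × 10^-4) = 0.0168.

0.0168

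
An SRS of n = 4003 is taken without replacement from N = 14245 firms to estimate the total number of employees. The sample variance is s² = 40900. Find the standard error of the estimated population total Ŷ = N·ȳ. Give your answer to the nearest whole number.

Var(Ŷ) = N²·Var(ȳ) = N²·(1 − n/N)·s²/n.
f = 4003/14245 = 0.28101088; Var(ȳ) = 0.71898912·40900/4003 = 7.3461541.
Var(Ŷ) = 14245² · 7.3461541 = 1.4906818 × 10^9.
SE(Ŷ) = √(1.4906818 × 10^9) = 38609.

38609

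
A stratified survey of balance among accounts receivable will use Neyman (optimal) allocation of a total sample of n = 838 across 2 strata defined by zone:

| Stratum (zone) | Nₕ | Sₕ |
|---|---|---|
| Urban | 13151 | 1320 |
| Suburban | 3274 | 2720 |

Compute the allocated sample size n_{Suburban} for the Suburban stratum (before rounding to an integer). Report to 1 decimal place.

Neyman allocation: nₕ = n·NₕSₕ / Σⱼ NⱼSⱼ.
Σ NⱼSⱼ = 13151·1320 + 3274·2720 = 2.62646 × 10^7.
n_{Suburban} = 838·3274·2720 / (2.62646 × 10^7) = 284.1.

284.1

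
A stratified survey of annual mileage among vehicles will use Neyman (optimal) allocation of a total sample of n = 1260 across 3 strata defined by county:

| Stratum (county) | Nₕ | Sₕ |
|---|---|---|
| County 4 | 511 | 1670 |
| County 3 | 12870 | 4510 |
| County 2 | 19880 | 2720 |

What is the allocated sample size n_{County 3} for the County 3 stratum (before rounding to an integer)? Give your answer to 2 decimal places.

Neyman allocation: nₕ = n·NₕSₕ / Σⱼ NⱼSⱼ.
Σ NⱼSⱼ = 511·1670 + 12870·4510 + 19880·2720 = 1.1297067 × 10^8.
n_{County 3} = 1260·12870·4510 / (1.1297067 × 10^8) = 647.38.

647.38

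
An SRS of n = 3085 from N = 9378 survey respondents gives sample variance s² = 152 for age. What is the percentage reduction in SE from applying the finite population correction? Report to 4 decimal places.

18.0831

f = n/N = 3085/9378 = 0.32896140.
SE_no-fpc = √(s²/n) = 0.22196996; SE_fpc = √((1−f)s²/n) = 0.18183101.
Ratio = √(1−f) = 0.81916946. Reduction = 100·(1 − 0.81916946) = 18.0831%.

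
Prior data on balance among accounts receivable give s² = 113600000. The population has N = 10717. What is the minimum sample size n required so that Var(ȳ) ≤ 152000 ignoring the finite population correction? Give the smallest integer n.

748

Without fpc, n₀ = s²/D = 113600000/152000 = 747.3684.
Rounding up, n = 748.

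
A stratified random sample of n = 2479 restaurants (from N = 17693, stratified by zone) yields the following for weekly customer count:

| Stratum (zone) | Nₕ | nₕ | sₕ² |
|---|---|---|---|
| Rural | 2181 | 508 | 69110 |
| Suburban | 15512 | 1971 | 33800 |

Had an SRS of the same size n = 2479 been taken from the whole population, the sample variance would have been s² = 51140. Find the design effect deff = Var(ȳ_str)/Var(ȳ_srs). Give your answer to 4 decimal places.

Var(ȳ_str) = Σ Wₕ²(1−fₕ)sₕ²/nₕ with Wₕ = Nₕ/17693:
  Rural: (2181/17693)²·(1−508/2181)·69110/508 = 1.5857175
  Suburban: (15512/17693)²·(1−1971/15512)·33800/1971 = 11.506564
  → Var(ȳ_str) = 13.092282.
Var(ȳ_srs) = (1 − 2479/17693)·51140/2479 = 17.738877.
deff = 13.092282 / 17.738877 = 0.7381.

0.7381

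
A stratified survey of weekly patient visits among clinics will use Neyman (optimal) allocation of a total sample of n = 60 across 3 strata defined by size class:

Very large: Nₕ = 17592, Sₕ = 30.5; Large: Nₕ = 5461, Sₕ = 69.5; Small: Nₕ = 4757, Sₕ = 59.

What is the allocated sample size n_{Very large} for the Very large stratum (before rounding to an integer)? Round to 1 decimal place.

26.9

Neyman allocation: nₕ = n·NₕSₕ / Σⱼ NⱼSⱼ.
Σ NⱼSⱼ = 17592·30.5 + 5461·69.5 + 4757·59 = 1.1967585 × 10^6.
n_{Very large} = 60·17592·30.5 / (1.1967585 × 10^6) = 26.9.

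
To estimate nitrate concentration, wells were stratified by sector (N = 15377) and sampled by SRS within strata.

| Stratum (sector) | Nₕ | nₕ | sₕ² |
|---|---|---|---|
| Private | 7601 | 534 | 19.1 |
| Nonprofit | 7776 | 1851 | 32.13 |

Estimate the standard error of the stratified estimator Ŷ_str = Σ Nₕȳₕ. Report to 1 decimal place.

Var(Ŷ_str) = Σₕ Nₕ²(1 − fₕ)sₕ²/nₕ.
Private: 7601²·(1 − 534/7601)·19.1/534 = 1.9213122 × 10^6.
Nonprofit: 7776²·(1 − 1851/7776)·32.13/1851 = 799740.18.
Sum = 2.7210524 × 10^6.
SE = √(2.7210524 × 10^6) = 1649.6.

1649.6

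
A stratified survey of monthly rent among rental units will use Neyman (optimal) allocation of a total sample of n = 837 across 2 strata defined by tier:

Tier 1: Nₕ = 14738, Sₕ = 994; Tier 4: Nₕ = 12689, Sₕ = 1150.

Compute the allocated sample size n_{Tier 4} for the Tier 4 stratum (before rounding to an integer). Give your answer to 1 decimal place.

417.7

Neyman allocation: nₕ = n·NₕSₕ / Σⱼ NⱼSⱼ.
Σ NⱼSⱼ = 14738·994 + 12689·1150 = 2.9241922 × 10^7.
n_{Tier 4} = 837·12689·1150 / (2.9241922 × 10^7) = 417.7.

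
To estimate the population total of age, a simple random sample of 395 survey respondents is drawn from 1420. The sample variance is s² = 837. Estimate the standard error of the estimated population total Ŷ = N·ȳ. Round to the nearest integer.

Var(Ŷ) = N²·Var(ȳ) = N²·(1 − n/N)·s²/n.
f = 395/1420 = 0.27816901; Var(ȳ) = 0.72183099·837/395 = 1.5295507.
Var(Ŷ) = 1420² · 1.5295507 = 3.084186 × 10^6.
SE(Ŷ) = √(3.084186 × 10^6) = 1756.

1756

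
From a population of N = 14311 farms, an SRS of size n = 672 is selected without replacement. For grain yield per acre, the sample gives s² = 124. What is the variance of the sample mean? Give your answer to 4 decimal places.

Under SRS without replacement, Var(ȳ) = (1 − f)·s²/n with f = n/N = 672/14311 = 0.04695689.
Var(ȳ) = (1 − 0.04695689)·124/672 = 0.95304311·0.18452381 = 0.17585915.

0.1759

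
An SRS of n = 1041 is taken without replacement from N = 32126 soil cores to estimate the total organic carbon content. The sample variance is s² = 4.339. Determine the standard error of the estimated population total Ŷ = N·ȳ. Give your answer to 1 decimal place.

Var(Ŷ) = N²·Var(ȳ) = N²·(1 − n/N)·s²/n.
f = 1041/32126 = 0.03240366; Var(ȳ) = 0.96759634·4.339/1041 = 0.0040330456.
Var(Ŷ) = 32126² · 0.0040330456 = 4.1624252 × 10^6.
SE(Ŷ) = √(4.1624252 × 10^6) = 2040.2.

2040.2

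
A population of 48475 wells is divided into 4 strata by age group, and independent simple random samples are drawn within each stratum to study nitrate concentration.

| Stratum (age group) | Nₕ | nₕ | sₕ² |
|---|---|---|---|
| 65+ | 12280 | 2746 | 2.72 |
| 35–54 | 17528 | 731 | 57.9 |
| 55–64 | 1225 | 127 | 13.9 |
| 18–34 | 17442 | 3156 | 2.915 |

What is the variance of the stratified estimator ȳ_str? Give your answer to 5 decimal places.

Var(ȳ_str) = Σₕ Wₕ²(1 − fₕ)sₕ²/nₕ with Wₕ = Nₕ/N, N = 48475.
65+: Wₕ = 0.25332646; term = 0.25332646²·(1 − 0.22361564)·2.72/2746 = 4.935217 × 10^-5.
35–54: Wₕ = 0.36158845; term = 0.36158845²·(1 − 0.04170470)·57.9/731 = 0.0099240659.
55–64: Wₕ = 0.02527076; term = 0.02527076²·(1 − 0.10367347)·13.9/127 = 6.2648961 × 10^-5.
18–34: Wₕ = 0.35981434; term = 0.35981434²·(1 − 0.18094255)·2.915/3156 = 9.7942877 × 10^-5.
Sum = 0.01013401.

0.01013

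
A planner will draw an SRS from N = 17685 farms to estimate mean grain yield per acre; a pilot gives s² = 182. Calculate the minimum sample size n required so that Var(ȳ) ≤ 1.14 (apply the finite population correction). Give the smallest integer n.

159

Without fpc, n₀ = s²/D = 182/1.14 = 159.6491.
With fpc, (1 − n/N)·s²/n ≤ D requires n ≥ n₀/(1 + n₀/N) = 159.6491/(1 + 159.6491/17685) = 158.2208.
Rounding up, n = 159.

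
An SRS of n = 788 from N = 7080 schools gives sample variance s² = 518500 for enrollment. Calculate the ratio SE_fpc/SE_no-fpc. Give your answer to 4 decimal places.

0.9427

f = n/N = 788/7080 = 0.11129944.
SE_no-fpc = √(s²/n) = 25.651412; SE_fpc = √((1−f)s²/n) = 24.181821.
Ratio = √(1−f) = 0.94270916.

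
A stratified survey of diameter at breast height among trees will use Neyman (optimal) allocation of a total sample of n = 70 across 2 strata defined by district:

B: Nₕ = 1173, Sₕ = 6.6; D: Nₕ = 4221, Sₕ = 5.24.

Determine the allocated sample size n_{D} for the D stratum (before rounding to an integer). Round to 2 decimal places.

Neyman allocation: nₕ = n·NₕSₕ / Σⱼ NⱼSⱼ.
Σ NⱼSⱼ = 1173·6.6 + 4221·5.24 = 29859.84.
n_{D} = 70·4221·5.24 / 29859.84 = 51.85.

51.85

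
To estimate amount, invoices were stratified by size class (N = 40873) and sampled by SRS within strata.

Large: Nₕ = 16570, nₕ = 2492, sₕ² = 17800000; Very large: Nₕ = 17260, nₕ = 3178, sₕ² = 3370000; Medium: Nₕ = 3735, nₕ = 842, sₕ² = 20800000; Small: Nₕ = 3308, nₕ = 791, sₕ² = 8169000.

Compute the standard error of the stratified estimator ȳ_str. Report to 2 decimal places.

36.92

Var(ȳ_str) = Σₕ Wₕ²(1 − fₕ)sₕ²/nₕ with Wₕ = Nₕ/N, N = 40873.
Large: Wₕ = 0.40540210; term = 0.40540210²·(1 − 0.15039228)·17800000/2492 = 997.38401.
Very large: Wₕ = 0.42228366; term = 0.42228366²·(1 − 0.18412514)·3370000/3178 = 154.27946.
Medium: Wₕ = 0.09138062; term = 0.09138062²·(1 − 0.22543507)·20800000/842 = 159.7781.
Small: Wₕ = 0.08093362; term = 0.08093362²·(1 − 0.23911729)·8169000/791 = 51.471651.
Sum = 1362.9132.
SE = √(1362.9132) = 36.92.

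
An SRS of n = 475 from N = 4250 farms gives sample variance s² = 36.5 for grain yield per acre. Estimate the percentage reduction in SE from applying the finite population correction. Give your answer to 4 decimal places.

f = n/N = 475/4250 = 0.11176471.
SE_no-fpc = √(s²/n) = 0.27720409; SE_fpc = √((1−f)s²/n) = 0.26125442.
Ratio = √(1−f) = 0.94246236. Reduction = 100·(1 − 0.94246236) = 5.7538%.

5.7538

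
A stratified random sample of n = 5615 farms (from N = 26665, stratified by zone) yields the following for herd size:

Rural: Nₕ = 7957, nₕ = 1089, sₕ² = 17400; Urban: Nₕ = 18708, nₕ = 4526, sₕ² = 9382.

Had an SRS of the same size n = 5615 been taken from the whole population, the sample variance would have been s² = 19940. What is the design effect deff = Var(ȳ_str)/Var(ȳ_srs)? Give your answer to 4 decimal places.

0.7140

Var(ȳ_str) = Σ Wₕ²(1−fₕ)sₕ²/nₕ with Wₕ = Nₕ/26665:
  Rural: (7957/26665)²·(1−1089/7957)·17400/1089 = 1.2280551
  Urban: (18708/26665)²·(1−4526/18708)·9382/4526 = 0.77350397
  → Var(ȳ_str) = 2.0015591.
Var(ȳ_srs) = (1 − 5615/26665)·19940/5615 = 2.8034054.
deff = 2.0015591 / 2.8034054 = 0.7140.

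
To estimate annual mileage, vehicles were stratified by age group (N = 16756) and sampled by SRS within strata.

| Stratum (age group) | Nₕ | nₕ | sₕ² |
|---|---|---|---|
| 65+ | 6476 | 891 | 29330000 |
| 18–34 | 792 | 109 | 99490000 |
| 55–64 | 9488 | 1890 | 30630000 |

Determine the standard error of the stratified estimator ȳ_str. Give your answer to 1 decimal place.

Var(ȳ_str) = Σₕ Wₕ²(1 − fₕ)sₕ²/nₕ with Wₕ = Nₕ/N, N = 16756.
65+: Wₕ = 0.38648842; term = 0.38648842²·(1 − 0.13758493)·29330000/891 = 4240.5645.
18–34: Wₕ = 0.04726665; term = 0.04726665²·(1 − 0.13762626)·99490000/109 = 1758.5637.
55–64: Wₕ = 0.56624493; term = 0.56624493²·(1 − 0.19919899)·30630000/1890 = 4161.1987.
Sum = 10160.327.
SE = √(10160.327) = 100.8.

100.8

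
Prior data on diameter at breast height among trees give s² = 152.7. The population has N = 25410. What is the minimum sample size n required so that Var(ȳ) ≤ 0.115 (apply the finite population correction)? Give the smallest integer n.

1262

Without fpc, n₀ = s²/D = 152.7/0.115 = 1327.8261.
With fpc, (1 − n/N)·s²/n ≤ D requires n ≥ n₀/(1 + n₀/N) = 1327.8261/(1 + 1327.8261/25410) = 1261.8850.
Rounding up, n = 1262.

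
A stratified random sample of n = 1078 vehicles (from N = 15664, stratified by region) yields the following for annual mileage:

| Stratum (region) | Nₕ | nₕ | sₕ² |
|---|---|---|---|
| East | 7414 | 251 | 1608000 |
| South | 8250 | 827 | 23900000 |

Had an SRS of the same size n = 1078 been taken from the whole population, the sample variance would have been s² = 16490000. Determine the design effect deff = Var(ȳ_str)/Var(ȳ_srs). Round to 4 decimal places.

Var(ȳ_str) = Σ Wₕ²(1−fₕ)sₕ²/nₕ with Wₕ = Nₕ/15664:
  East: (7414/15664)²·(1−251/7414)·1608000/251 = 1386.6106
  South: (8250/15664)²·(1−827/8250)·23900000/827 = 7213.0751
  → Var(ȳ_str) = 8599.6857.
Var(ȳ_srs) = (1 − 1078/15664)·16490000/1078 = 14244.114.
deff = 8599.6857 / 14244.114 = 0.6037.

0.6037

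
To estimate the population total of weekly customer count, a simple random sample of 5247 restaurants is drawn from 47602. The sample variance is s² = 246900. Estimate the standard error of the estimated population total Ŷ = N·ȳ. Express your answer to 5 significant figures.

308010

Var(Ŷ) = N²·Var(ȳ) = N²·(1 − n/N)·s²/n.
f = 5247/47602 = 0.11022646; Var(ȳ) = 0.88977354·246900/5247 = 41.868703.
Var(Ŷ) = 47602² · 41.868703 = 9.4872404 × 10^10.
SE(Ŷ) = √(9.4872404 × 10^10) = 308010.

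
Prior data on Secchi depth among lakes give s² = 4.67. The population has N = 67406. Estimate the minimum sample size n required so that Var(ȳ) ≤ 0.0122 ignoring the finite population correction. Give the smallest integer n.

383

Without fpc, n₀ = s²/D = 4.67/0.0122 = 382.7869.
Rounding up, n = 383.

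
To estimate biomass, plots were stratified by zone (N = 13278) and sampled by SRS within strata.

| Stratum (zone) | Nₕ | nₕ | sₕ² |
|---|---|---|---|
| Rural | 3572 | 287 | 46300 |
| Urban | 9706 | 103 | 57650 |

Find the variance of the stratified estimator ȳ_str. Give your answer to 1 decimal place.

306.6

Var(ȳ_str) = Σₕ Wₕ²(1 − fₕ)sₕ²/nₕ with Wₕ = Nₕ/N, N = 13278.
Rural: Wₕ = 0.26901642; term = 0.26901642²·(1 − 0.08034714)·46300/287 = 10.736942.
Urban: Wₕ = 0.73098358; term = 0.73098358²·(1 − 0.01061199)·57650/103 = 295.89932.
Sum = 306.63626.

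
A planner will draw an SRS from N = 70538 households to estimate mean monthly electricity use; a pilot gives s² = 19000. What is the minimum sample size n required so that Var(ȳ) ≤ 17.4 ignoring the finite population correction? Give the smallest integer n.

1092

Without fpc, n₀ = s²/D = 19000/17.4 = 1091.9540.
Rounding up, n = 1092.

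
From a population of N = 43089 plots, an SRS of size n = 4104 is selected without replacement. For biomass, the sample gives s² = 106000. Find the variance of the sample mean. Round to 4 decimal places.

Under SRS without replacement, Var(ȳ) = (1 − f)·s²/n with f = n/N = 4104/43089 = 0.09524473.
Var(ȳ) = (1 − 0.09524473)·106000/4104 = 0.90475527·25.82846 = 23.368435.

23.3684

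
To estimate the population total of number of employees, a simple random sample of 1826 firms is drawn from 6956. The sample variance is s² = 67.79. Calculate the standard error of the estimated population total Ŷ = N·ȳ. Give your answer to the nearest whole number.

Var(Ŷ) = N²·Var(ȳ) = N²·(1 − n/N)·s²/n.
f = 1826/6956 = 0.26250719; Var(ȳ) = 0.73749281·67.79/1826 = 0.02737932.
Var(Ŷ) = 6956² · 0.02737932 = 1.324774 × 10^6.
SE(Ŷ) = √(1.324774 × 10^6) = 1151.

1151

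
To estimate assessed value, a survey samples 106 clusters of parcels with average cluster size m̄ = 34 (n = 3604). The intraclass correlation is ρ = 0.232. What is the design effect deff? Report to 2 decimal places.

8.66

deff = 1 + (34 − 1)·0.232 = 1 + 7.656 = 8.656.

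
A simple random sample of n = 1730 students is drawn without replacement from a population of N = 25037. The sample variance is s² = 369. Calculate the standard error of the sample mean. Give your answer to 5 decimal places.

Under SRS without replacement, Var(ȳ) = (1 − f)·s²/n with f = n/N = 1730/25037 = 0.06909774.
Var(ȳ) = (1 − 0.06909774)·369/1730 = 0.93090226·0.2132948 = 0.19855661.
SE(ȳ) = √(0.19855661) = 0.44560.

0.44560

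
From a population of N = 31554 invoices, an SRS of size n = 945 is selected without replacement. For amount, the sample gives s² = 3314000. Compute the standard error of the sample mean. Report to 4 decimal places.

58.3254

Under SRS without replacement, Var(ȳ) = (1 − f)·s²/n with f = n/N = 945/31554 = 0.02994866.
Var(ȳ) = (1 − 0.02994866)·3314000/945 = 0.97005134·3506.8783 = 3401.852.
SE(ȳ) = √(3401.852) = 58.3254.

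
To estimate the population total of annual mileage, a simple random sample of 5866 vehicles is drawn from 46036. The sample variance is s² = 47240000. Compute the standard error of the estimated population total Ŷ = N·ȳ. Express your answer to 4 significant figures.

3.859 × 10^6

Var(Ŷ) = N²·Var(ȳ) = N²·(1 − n/N)·s²/n.
f = 5866/46036 = 0.12742202; Var(ȳ) = 0.87257798·47240000/5866 = 7027.0344.
Var(Ŷ) = 46036² · 7027.0344 = 1.4892487 × 10^13.
SE(Ŷ) = √(1.4892487 × 10^13) = 3.859 × 10^6.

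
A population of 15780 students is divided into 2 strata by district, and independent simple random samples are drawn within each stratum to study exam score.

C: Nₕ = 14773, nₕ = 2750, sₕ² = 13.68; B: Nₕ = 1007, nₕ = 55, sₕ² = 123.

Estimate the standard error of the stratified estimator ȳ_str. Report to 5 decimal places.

Var(ȳ_str) = Σₕ Wₕ²(1 − fₕ)sₕ²/nₕ with Wₕ = Nₕ/N, N = 15780.
C: Wₕ = 0.93618504; term = 0.93618504²·(1 − 0.18615041)·13.68/2750 = 0.0035483051.
B: Wₕ = 0.06381496; term = 0.06381496²·(1 − 0.05461768)·123/55 = 0.0086098353.
Sum = 0.01215814.
SE = √(0.01215814) = 0.11026.

0.11026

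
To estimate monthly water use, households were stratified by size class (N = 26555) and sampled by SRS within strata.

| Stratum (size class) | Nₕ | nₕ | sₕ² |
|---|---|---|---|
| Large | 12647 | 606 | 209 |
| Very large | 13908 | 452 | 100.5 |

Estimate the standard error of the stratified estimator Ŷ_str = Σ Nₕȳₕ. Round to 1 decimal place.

Var(Ŷ_str) = Σₕ Nₕ²(1 − fₕ)sₕ²/nₕ.
Large: 12647²·(1 − 606/12647)·209/606 = 5.2519881 × 10^7.
Very large: 13908²·(1 − 452/13908)·100.5/452 = 4.1611013 × 10^7.
Sum = 9.4130894 × 10^7.
SE = √(9.4130894 × 10^7) = 9702.1.

9702.1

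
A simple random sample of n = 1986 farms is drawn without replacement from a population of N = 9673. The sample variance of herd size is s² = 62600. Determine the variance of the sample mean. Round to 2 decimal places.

Under SRS without replacement, Var(ȳ) = (1 − f)·s²/n with f = n/N = 1986/9673 = 0.20531376.
Var(ȳ) = (1 − 0.20531376)·62600/1986 = 0.79468624·31.520645 = 25.049022.

25.05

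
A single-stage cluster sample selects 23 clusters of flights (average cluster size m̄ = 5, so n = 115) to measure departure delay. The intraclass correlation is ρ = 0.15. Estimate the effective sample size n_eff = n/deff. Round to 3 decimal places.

deff = 1 + (5 − 1)·0.15 = 1 + 0.6 = 1.6.
n_eff = 115 / 1.6 = 71.875.

71.875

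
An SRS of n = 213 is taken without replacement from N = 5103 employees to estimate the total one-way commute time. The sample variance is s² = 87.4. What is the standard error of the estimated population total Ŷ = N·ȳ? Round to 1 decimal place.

3199.9

Var(Ŷ) = N²·Var(ȳ) = N²·(1 − n/N)·s²/n.
f = 213/5103 = 0.04174015; Var(ȳ) = 0.95825985·87.4/213 = 0.39320146.
Var(Ŷ) = 5103² · 0.39320146 = 1.0239205 × 10^7.
SE(Ŷ) = √(1.0239205 × 10^7) = 3199.9.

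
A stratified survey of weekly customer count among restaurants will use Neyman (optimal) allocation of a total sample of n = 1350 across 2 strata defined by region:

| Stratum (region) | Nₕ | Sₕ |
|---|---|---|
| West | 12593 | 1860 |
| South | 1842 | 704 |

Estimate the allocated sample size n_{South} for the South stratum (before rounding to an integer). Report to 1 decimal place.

Neyman allocation: nₕ = n·NₕSₕ / Σⱼ NⱼSⱼ.
Σ NⱼSⱼ = 12593·1860 + 1842·704 = 2.4719748 × 10^7.
n_{South} = 1350·1842·704 / (2.4719748 × 10^7) = 70.8.

70.8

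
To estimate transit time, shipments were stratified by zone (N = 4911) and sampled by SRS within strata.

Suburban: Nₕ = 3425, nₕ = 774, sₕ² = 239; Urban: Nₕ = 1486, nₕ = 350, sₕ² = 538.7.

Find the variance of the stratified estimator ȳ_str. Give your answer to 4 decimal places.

Var(ȳ_str) = Σₕ Wₕ²(1 − fₕ)sₕ²/nₕ with Wₕ = Nₕ/N, N = 4911.
Suburban: Wₕ = 0.69741397; term = 0.69741397²·(1 − 0.22598540)·239/774 = 0.1162485.
Urban: Wₕ = 0.30258603; term = 0.30258603²·(1 − 0.23553163)·538.7/350 = 0.10772989.
Sum = 0.22397839.

0.2240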